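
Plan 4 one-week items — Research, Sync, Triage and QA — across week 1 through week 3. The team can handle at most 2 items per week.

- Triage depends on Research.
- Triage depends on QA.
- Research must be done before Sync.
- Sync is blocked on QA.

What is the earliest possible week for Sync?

week 2

Precedence pushes Sync to at least week 2.
Sync at week 2 is achievable: QA=week 1, Sync=week 2, Triage=week 2, Research=week 1.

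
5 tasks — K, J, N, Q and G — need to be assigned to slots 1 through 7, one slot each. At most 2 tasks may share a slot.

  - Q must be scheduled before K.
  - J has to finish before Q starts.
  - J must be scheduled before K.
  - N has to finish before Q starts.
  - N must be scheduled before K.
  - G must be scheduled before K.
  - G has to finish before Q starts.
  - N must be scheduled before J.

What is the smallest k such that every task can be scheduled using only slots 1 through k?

4 slots

The precedence chain requires at least 4 distinct slots.
With at most 2 per slot and 5 tasks, at least 3 slots are needed.
4 works (last occupied slot: 4): for example G in 1; K in 4; J in 2; Q in 3; N in 1.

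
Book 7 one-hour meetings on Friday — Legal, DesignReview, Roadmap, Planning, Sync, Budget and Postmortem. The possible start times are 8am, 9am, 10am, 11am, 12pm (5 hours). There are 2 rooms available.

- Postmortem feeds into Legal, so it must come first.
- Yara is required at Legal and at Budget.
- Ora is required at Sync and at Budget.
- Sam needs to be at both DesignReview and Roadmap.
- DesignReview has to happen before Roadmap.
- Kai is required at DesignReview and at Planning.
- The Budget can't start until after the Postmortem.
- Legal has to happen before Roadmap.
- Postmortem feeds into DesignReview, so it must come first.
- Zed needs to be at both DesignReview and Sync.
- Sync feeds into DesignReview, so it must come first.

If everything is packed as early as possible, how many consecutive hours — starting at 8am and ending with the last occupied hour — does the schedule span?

4 hours

The precedence chain requires at least 3 distinct hours.
With at most 2 per hour and 7 meetings, at least 4 hours are needed.
4 works (last occupied hour: 11am): for example Legal in 9am; Roadmap in 10am; Planning in 11am; Budget in 10am; Sync in 8am; Postmortem in 8am; DesignReview in 9am.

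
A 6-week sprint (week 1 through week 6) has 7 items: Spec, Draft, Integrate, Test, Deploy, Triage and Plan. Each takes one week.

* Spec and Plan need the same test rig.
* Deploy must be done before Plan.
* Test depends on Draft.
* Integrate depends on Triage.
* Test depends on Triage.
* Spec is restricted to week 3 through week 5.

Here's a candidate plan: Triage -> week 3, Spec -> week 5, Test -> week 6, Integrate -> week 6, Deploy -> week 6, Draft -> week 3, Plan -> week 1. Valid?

Deploy must be done before Plan — violated.
Test depends on Draft — holds.
Test depends on Triage — holds.
Spec and Plan need the same test rig — holds.
Spec is restricted to week 3 through week 5 — holds.
Integrate depends on Triage — holds.

No — it violates: Deploy must be done before Plan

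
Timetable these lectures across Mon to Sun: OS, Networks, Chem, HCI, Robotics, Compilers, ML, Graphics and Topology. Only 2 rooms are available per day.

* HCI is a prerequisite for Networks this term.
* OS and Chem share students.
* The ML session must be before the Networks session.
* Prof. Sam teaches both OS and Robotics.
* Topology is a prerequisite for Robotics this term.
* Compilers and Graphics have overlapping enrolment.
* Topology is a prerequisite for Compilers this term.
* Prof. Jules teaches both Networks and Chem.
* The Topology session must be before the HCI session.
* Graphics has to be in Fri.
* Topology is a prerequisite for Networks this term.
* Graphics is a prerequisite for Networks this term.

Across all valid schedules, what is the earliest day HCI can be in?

Tue

Precedence pushes HCI to at least Tue; downstream work caps HCI at Sat.
HCI at Tue is achievable: OS -> Wed, Networks -> Sat, Graphics -> Fri, Compilers -> Wed, ML -> Mon, Robotics -> Tue, Topology -> Mon, Chem -> Thu, HCI -> Tue.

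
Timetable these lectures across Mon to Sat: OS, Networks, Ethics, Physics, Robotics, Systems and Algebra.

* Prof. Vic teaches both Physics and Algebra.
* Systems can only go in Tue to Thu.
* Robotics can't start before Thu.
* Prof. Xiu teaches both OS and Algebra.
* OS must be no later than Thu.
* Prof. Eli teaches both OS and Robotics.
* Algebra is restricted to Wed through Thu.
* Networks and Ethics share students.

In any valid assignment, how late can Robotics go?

Robotics is available from Thu.
Robotics at Sat is achievable: Robotics=Sat; Systems=Tue; Algebra=Wed; Networks=Mon; Physics=Mon; Ethics=Tue; OS=Mon.

Sat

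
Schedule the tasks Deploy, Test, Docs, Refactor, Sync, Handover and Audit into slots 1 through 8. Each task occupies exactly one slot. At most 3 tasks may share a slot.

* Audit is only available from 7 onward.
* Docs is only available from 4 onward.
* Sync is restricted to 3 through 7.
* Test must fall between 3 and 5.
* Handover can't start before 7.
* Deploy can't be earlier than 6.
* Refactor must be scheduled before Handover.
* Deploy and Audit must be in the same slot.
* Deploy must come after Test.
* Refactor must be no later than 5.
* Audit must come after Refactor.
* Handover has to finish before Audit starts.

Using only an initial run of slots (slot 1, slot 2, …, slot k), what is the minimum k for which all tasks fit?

The precedence chain requires at least 3 distinct slots.
With at most 3 per slot and 7 tasks, at least 3 slots are needed.
Propagating the time windows through the other constraints, Deploy can't land before 8, so the schedule must run through at least slot 8.
8 works (last occupied slot: 8): for example Test -> 3, Deploy -> 8, Sync -> 3, Handover -> 7, Audit -> 8, Refactor -> 1, Docs -> 4.

8 slots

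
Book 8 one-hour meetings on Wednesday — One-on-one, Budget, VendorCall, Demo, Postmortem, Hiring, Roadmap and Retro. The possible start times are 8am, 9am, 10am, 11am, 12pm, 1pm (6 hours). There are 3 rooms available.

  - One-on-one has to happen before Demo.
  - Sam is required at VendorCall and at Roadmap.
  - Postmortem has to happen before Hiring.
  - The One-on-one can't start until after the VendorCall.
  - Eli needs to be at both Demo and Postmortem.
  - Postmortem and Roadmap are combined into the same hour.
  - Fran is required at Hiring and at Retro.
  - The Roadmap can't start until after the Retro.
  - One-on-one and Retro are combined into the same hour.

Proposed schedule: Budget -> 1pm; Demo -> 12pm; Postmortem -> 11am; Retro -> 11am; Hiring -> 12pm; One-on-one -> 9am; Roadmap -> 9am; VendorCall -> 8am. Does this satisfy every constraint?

No — it violates: The Roadmap can't start until after the Retro

Postmortem has to happen before Hiring — holds.
The Roadmap can't start until after the Retro — violated.
One-on-one has to happen before Demo — holds.
Sam is required at VendorCall and at Roadmap — holds.
Fran is required at Hiring and at Retro — holds.
There are 3 rooms available — holds.
The One-on-one can't start until after the VendorCall — holds.
Postmortem and Roadmap are combined into the same hour — violated.
One-on-one and Retro are combined into the same hour — violated.
Eli needs to be at both Demo and Postmortem — holds.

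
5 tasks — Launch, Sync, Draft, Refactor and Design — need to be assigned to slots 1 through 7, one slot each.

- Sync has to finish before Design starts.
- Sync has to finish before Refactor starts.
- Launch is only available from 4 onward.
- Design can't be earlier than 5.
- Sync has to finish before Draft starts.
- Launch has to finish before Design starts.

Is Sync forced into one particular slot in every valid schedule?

Sync can be 1 (e.g. Draft=2, Sync=1, Launch=4, Refactor=2, Design=5) or 2 (e.g. Design -> 5; Sync -> 2; Refactor -> 3; Launch -> 4; Draft -> 3).

No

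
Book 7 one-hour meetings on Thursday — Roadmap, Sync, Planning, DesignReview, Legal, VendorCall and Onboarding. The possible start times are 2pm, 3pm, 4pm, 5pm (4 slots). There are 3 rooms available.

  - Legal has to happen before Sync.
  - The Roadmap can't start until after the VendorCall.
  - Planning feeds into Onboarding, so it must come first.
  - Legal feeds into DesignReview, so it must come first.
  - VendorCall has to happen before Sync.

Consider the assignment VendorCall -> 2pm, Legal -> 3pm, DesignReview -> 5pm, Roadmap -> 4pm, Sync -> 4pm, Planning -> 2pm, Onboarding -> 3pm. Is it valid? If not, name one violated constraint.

Valid

There are 3 rooms available — holds.
Legal feeds into DesignReview, so it must come first — holds.
Legal has to happen before Sync — holds.
The Roadmap can't start until after the VendorCall — holds.
VendorCall has to happen before Sync — holds.
Planning feeds into Onboarding, so it must come first — holds.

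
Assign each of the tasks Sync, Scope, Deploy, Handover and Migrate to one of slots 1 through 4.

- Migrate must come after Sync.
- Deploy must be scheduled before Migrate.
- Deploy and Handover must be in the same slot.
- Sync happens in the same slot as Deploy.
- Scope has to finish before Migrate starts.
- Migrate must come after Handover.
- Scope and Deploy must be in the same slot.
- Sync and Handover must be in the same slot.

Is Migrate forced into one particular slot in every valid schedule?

Migrate can be 2 (e.g. Handover=1, Scope=1, Deploy=1, Sync=1, Migrate=2) or 3 (e.g. Handover in 1, Sync in 1, Scope in 1, Deploy in 1, Migrate in 3).

No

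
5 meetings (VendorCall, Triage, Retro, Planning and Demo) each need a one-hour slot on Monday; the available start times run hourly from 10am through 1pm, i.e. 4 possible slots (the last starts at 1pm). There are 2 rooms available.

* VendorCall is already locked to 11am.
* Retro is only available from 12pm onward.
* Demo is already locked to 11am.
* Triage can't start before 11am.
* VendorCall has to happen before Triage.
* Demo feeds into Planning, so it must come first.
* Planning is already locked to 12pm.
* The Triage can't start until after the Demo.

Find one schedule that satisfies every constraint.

Triage -> 1pm; VendorCall -> 11am; Demo -> 11am; Planning -> 12pm; Retro -> 12pm

Checking: VendorCall(11am) before Triage(1pm); Demo(11am) before Triage(1pm); Demo(11am) before Planning(12pm); Triage=1pm in [11am,1pm]; Planning=12pm in [12pm,12pm]; Demo=11am in [11am,11am]; Retro=12pm in [12pm,1pm]; VendorCall=11am in [11am,11am]; max 2 per slot (cap 2).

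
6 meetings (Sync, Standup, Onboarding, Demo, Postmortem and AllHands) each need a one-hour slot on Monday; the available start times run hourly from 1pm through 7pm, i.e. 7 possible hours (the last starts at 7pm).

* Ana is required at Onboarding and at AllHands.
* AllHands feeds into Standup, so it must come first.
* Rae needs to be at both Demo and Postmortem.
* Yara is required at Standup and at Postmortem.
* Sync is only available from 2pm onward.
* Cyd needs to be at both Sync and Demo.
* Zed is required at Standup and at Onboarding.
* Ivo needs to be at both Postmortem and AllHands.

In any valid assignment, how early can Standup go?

2pm

Precedence pushes Standup to at least 2pm.
Standup at 2pm is achievable: Postmortem=3pm; Demo=1pm; Standup=2pm; AllHands=1pm; Onboarding=3pm; Sync=2pm.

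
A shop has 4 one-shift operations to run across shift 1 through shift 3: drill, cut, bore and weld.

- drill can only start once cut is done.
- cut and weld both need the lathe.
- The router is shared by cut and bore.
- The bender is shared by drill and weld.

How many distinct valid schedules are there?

6

Splitting on drill: it can be shift 2 (2), shift 3 (4). Listing each branch's schedules as (cut, bore, weld) by shift number:
drill=shift 2: (1,2,3) (1,3,3) — 2.
drill=shift 3: (1,2,2) (1,3,2) (2,1,1) (2,3,1) — 4.
Summing: 2 + 4 = 6.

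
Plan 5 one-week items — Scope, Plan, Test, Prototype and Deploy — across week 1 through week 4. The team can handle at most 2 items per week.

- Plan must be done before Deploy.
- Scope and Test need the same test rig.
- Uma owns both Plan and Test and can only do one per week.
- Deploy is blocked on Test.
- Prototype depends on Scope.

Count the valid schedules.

Splitting on Scope: it can be week 1 (15), week 2 (10), week 3 (6). Listing each branch's schedules as (Plan, Test, Prototype, Deploy) by week number:
Scope=week 1: (1,2,2,3) (1,2,2,4) (1,2,3,3) (1,2,3,4) (1,2,4,3) (1,2,4,4) (1,3,2,4) (1,3,3,4) (1,3,4,4) (2,3,2,4) (2,3,3,4) (2,3,4,4) (3,2,2,4) (3,2,3,4) (3,2,4,4) — 15.
Scope=week 2: (1,3,3,4) (1,3,4,4) (2,1,3,3) (2,1,3,4) (2,1,4,3) (2,1,4,4) (2,3,3,4) (2,3,4,4) (3,1,3,4) (3,1,4,4) — 10.
Scope=week 3: (1,2,4,3) (1,2,4,4) (2,1,4,3) (2,1,4,4) (3,1,4,4) (3,2,4,4) — 6.
Summing: 15 + 10 + 6 = 31.

31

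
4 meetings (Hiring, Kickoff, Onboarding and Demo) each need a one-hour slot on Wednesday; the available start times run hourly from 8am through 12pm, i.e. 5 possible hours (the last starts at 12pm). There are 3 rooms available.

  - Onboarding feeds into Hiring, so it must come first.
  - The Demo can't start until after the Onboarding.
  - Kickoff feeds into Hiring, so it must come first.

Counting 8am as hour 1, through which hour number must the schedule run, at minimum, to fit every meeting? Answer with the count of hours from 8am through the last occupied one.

The precedence chain requires at least 2 distinct hours.
With at most 3 per hour and 4 meetings, at least 2 hours are needed.
2 works (last occupied hour: 9am): for example Kickoff=8am, Hiring=9am, Onboarding=8am, Demo=9am.

2 hours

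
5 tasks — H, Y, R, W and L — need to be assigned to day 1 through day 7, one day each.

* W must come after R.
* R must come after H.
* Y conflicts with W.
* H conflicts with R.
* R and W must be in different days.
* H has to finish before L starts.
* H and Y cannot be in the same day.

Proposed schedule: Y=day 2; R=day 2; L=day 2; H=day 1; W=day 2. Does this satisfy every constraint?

W must come after R — violated.
R and W must be in different days — violated.
R must come after H — holds.
H conflicts with R — holds.
Y conflicts with W — violated.
H and Y cannot be in the same day — holds.
H has to finish before L starts — holds.

No. Y conflicts with W is not satisfied.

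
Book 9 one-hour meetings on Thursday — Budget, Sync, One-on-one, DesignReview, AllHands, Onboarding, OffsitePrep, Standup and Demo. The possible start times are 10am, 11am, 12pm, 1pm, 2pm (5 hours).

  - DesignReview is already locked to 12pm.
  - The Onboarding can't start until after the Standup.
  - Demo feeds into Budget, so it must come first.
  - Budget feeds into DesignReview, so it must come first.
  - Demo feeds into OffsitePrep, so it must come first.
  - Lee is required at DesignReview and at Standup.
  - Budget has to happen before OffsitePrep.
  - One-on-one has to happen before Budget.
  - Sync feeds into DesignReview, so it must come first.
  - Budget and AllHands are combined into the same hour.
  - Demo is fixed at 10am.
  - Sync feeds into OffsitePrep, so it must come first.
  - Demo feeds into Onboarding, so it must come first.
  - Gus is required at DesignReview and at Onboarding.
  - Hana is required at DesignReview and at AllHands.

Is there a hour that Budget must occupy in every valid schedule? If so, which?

11am

Demo is fixed at 10am and must come before Budget, so Budget is at least 11am.
DesignReview is fixed at 12pm and must come after Budget, so Budget is at most 11am.
So Budget must be 11am.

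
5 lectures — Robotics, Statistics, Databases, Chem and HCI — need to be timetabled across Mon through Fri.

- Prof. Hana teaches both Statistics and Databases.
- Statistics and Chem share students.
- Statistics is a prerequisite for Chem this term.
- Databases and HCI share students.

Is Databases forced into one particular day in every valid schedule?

Databases can be Mon (e.g. Statistics -> Tue, Databases -> Mon, Robotics -> Mon, Chem -> Wed, HCI -> Tue) or Tue (e.g. Databases in Tue; Statistics in Mon; Chem in Tue; Robotics in Mon; HCI in Mon).

No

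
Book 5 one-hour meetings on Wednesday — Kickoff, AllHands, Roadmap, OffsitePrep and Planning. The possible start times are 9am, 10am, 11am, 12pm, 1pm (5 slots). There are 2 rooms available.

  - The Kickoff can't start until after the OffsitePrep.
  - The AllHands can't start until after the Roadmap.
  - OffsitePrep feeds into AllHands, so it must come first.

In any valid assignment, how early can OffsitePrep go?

9am

Downstream work caps OffsitePrep at 12pm.
OffsitePrep at 9am is achievable: Roadmap -> 9am, Planning -> 11am, AllHands -> 10am, Kickoff -> 10am, OffsitePrep -> 9am.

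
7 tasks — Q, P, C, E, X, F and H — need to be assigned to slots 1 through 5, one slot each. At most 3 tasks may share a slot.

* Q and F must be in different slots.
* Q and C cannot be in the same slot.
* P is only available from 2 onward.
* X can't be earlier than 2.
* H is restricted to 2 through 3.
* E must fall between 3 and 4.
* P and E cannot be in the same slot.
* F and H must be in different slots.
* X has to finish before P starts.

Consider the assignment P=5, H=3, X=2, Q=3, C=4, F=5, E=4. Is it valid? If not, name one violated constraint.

P and E cannot be in the same slot — holds.
Q and C cannot be in the same slot — holds.
E must fall between 3 and 4 — holds.
At most 3 tasks may share a slot — holds.
X can't be earlier than 2 — holds.
X has to finish before P starts — holds.
P is only available from 2 onward — holds.
H is restricted to 2 through 3 — holds.
F and H must be in different slots — holds.
Q and F must be in different slots — holds.

Valid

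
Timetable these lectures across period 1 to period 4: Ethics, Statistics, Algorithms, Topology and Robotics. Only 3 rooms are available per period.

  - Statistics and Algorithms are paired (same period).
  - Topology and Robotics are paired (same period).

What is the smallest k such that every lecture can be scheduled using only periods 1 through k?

With at most 3 per period and 5 lectures, at least 2 periods are needed.
2 works (last occupied period: period 2): for example Statistics -> period 1; Algorithms -> period 1; Robotics -> period 2; Topology -> period 2; Ethics -> period 1.

2 periods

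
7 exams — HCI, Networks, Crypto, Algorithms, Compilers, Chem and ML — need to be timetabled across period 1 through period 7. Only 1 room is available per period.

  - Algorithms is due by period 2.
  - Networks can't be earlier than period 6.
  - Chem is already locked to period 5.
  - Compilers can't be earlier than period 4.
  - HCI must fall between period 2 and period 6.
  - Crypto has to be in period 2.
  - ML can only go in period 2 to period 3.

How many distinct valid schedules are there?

Enumerating: Compilers -> period 7; Algorithms -> period 1; Crypto -> period 2; HCI -> period 4; Chem -> period 5; ML -> period 3; Networks -> period 6 | Compilers -> period 4, Crypto -> period 2, Chem -> period 5, Networks -> period 7, HCI -> period 6, Algorithms -> period 1, ML -> period 3 | Algorithms -> period 1, ML -> period 3, HCI -> period 4, Chem -> period 5, Crypto -> period 2, Compilers -> period 6, Networks -> period 7.

3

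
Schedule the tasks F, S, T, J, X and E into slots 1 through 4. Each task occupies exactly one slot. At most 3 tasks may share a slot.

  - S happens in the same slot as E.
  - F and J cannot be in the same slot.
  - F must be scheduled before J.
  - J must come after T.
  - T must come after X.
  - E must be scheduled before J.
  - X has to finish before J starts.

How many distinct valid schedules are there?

23

Splitting on F: it can be 1 (8), 2 (8), 3 (7). Listing each branch's schedules as (S, T, J, X, E):
F=1: (1,3,4,2,1) (2,2,3,1,2) (2,2,4,1,2) (2,3,4,1,2) (2,3,4,2,2) (3,2,4,1,3) (3,3,4,1,3) (3,3,4,2,3) — 8.
F=2: (1,2,3,1,1) (1,2,4,1,1) (1,3,4,1,1) (1,3,4,2,1) (2,3,4,1,2) (3,2,4,1,3) (3,3,4,1,3) (3,3,4,2,3) — 8.
F=3: (1,2,4,1,1) (1,3,4,1,1) (1,3,4,2,1) (2,2,4,1,2) (2,3,4,1,2) (2,3,4,2,2) (3,2,4,1,3) — 7.
Summing: 8 + 8 + 7 = 23.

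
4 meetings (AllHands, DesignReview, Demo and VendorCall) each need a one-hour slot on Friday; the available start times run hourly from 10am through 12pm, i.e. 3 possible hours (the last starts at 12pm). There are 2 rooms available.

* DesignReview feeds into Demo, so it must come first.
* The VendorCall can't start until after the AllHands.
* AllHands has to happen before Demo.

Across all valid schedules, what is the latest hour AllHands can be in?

Downstream work caps AllHands at 11am.
AllHands at 11am is achievable: Demo=12pm, VendorCall=12pm, DesignReview=10am, AllHands=11am.

11am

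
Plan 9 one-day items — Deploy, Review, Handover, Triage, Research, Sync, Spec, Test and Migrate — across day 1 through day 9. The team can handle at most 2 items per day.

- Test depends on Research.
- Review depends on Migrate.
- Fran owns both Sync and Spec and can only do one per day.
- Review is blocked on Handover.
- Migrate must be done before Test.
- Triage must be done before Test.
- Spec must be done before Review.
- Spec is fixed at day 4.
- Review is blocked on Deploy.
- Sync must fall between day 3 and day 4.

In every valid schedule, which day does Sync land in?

day 3

Sync's window is day 3–day 4.
Spec is fixed at day 4, and Sync can't share a day with Spec.
So Sync must be day 3.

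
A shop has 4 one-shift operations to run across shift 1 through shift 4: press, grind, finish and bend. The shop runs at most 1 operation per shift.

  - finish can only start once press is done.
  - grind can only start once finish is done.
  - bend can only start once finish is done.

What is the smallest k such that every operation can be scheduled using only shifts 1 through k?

The precedence chain requires at least 3 distinct shifts.
With at most 1 per shift and 4 operations, at least 4 shifts are needed.
4 works (last occupied shift: shift 4): for example bend -> shift 4, grind -> shift 3, press -> shift 1, finish -> shift 2.

4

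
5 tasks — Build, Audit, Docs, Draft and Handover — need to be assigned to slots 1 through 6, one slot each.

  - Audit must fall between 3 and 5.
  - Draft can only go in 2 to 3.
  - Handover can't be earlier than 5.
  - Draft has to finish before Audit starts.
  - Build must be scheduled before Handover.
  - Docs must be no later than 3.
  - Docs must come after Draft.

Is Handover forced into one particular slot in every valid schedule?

No

Handover can be 5 (e.g. Docs in 3; Handover in 5; Audit in 3; Draft in 2; Build in 1) or 6 (e.g. Handover in 6, Docs in 3, Draft in 2, Build in 1, Audit in 3).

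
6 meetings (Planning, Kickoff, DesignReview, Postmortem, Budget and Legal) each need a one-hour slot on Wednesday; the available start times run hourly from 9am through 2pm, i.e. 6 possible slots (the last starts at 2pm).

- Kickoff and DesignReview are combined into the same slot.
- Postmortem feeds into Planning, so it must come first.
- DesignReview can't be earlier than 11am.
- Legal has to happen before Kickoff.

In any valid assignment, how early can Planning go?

Precedence pushes Planning to at least 10am.
Planning at 10am is achievable: DesignReview=11am, Kickoff=11am, Budget=9am, Planning=10am, Postmortem=9am, Legal=9am.

10am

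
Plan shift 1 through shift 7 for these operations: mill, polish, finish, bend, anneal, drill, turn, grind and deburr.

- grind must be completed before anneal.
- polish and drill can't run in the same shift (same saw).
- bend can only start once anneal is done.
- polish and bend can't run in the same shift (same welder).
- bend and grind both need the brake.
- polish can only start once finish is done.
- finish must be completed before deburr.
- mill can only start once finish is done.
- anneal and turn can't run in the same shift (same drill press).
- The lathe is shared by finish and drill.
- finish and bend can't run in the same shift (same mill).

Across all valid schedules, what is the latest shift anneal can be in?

shift 6

Precedence pushes anneal to at least shift 2; downstream work caps anneal at shift 6.
anneal at shift 6 is achievable: finish -> shift 1, turn -> shift 1, polish -> shift 2, bend -> shift 7, deburr -> shift 2, mill -> shift 2, grind -> shift 1, drill -> shift 3, anneal -> shift 6.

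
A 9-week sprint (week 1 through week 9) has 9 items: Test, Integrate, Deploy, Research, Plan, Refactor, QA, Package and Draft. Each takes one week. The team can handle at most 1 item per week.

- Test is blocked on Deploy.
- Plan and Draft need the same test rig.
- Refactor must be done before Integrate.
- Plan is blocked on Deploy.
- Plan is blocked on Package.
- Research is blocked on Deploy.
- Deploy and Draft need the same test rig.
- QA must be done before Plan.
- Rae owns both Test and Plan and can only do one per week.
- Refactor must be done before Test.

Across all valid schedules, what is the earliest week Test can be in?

week 3

Precedence pushes Test to at least week 2.
Test at week 3 is achievable: Integrate in week 7; Research in week 8; Refactor in week 2; Package in week 5; Plan in week 6; QA in week 4; Draft in week 9; Deploy in week 1; Test in week 3.
Nothing earlier works — the conflict and capacity constraints rule out every week before week 3.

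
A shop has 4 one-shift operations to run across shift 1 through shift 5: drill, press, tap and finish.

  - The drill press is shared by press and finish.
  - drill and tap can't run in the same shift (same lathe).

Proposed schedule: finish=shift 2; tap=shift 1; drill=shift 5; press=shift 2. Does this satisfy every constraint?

drill and tap can't run in the same shift (same lathe) — holds.
The drill press is shared by press and finish — violated.

No. The drill press is shared by press and finish is not satisfied.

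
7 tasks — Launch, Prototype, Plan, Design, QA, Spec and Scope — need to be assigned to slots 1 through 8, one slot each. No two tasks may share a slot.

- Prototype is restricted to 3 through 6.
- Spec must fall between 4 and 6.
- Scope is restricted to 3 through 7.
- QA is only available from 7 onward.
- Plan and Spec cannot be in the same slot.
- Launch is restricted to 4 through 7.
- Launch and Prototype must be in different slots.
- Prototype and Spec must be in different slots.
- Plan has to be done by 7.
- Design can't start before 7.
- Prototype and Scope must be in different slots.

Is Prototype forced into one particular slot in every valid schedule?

No

Prototype can be 3 (e.g. Scope in 6, QA in 8, Design in 7, Plan in 1, Prototype in 3, Launch in 5, Spec in 4) or 4 (e.g. Scope in 3, Prototype in 4, Design in 7, Launch in 6, Spec in 5, Plan in 1, QA in 8).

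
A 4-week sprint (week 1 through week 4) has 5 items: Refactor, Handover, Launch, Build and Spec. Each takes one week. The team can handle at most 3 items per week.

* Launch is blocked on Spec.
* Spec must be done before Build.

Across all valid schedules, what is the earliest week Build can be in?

Precedence pushes Build to at least week 2.
Build at week 2 is achievable: Handover=week 1; Refactor=week 1; Build=week 2; Spec=week 1; Launch=week 2.

week 2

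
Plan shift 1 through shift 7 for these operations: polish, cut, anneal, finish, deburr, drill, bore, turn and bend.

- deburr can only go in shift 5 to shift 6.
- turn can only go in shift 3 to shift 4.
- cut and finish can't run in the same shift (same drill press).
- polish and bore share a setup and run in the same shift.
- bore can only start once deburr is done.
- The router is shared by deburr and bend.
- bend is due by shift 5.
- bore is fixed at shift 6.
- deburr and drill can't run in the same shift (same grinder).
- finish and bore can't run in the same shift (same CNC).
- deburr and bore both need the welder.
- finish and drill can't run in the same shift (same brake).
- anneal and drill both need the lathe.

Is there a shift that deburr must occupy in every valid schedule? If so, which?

deburr's window is shift 5–shift 6.
bore is fixed at shift 6, and deburr can't share a shift with bore.
So deburr must be shift 5.

shift 5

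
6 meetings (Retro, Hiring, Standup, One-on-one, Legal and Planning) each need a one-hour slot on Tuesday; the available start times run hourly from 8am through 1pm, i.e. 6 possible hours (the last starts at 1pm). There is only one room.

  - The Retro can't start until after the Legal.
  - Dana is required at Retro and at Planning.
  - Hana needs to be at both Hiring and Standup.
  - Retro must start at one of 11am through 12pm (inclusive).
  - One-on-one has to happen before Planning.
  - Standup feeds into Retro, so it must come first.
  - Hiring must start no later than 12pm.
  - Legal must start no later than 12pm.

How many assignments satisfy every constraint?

36

Splitting on Retro: it can be 11am (12), 12pm (24). Listing each branch's schedules as (Hiring, Standup, One-on-one, Legal, Planning):
Retro=11am: (8am,9am,12pm,10am,1pm) (8am,10am,12pm,9am,1pm) (9am,8am,12pm,10am,1pm) (9am,10am,12pm,8am,1pm) (10am,8am,12pm,9am,1pm) (10am,9am,12pm,8am,1pm) (12pm,8am,9am,10am,1pm) (12pm,8am,10am,9am,1pm) (12pm,9am,8am,10am,1pm) (12pm,9am,10am,8am,1pm) (12pm,10am,8am,9am,1pm) (12pm,10am,9am,8am,1pm) — 12.
Retro=12pm: (8am,9am,10am,11am,1pm) (8am,9am,11am,10am,1pm) (8am,10am,9am,11am,1pm) (8am,10am,11am,9am,1pm) (8am,11am,9am,10am,1pm) (8am,11am,10am,9am,1pm) (9am,8am,10am,11am,1pm) (9am,8am,11am,10am,1pm) (9am,10am,8am,11am,1pm) (9am,10am,11am,8am,1pm) (9am,11am,8am,10am,1pm) (9am,11am,10am,8am,1pm) (10am,8am,9am,11am,1pm) (10am,8am,11am,9am,1pm) (10am,9am,8am,11am,1pm) (10am,9am,11am,8am,1pm) (10am,11am,8am,9am,1pm) (10am,11am,9am,8am,1pm) (11am,8am,9am,10am,1pm) (11am,8am,10am,9am,1pm) (11am,9am,8am,10am,1pm) (11am,9am,10am,8am,1pm) (11am,10am,8am,9am,1pm) (11am,10am,9am,8am,1pm) — 24.
Summing: 12 + 24 = 36.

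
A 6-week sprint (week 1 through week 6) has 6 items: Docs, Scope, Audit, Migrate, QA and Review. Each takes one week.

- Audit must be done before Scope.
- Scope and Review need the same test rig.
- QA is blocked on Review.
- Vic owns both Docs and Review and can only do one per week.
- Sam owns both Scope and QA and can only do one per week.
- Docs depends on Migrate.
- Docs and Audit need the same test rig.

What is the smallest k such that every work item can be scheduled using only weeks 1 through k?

The precedence chain requires at least 2 distinct weeks.
Could 2 weeks be enough, i.e. nothing placed later than week 2? No: QA must come after Review (at week 1 or later) → {week 2}; Scope must come after Audit (at week 1 or later) → {week 2}; QA can't share with Scope (week 2) → nothing is left.
So 2 weeks is not enough.
3 works (last occupied week: week 3): for example Migrate=week 1, Scope=week 2, Review=week 1, Audit=week 1, Docs=week 2, QA=week 3.

3 weeks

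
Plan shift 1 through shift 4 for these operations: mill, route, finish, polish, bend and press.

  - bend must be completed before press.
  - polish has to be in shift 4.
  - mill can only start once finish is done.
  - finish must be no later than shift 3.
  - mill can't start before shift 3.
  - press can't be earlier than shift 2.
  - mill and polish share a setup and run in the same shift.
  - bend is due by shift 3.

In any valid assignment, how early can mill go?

Mill is available from shift 3; mill must be in the same shift as polish, which can't be before shift 4, so mill is at least shift 4.
mill at shift 4 is achievable: mill=shift 4; route=shift 1; bend=shift 1; polish=shift 4; finish=shift 1; press=shift 2.

shift 4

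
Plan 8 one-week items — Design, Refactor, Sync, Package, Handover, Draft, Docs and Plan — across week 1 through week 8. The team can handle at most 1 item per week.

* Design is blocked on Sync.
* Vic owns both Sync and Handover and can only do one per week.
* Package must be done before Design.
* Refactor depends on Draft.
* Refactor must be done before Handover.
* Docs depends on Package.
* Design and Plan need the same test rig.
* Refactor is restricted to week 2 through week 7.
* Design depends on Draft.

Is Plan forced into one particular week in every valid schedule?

No

Plan can be week 1 (e.g. Handover in week 7; Draft in week 2; Docs in week 8; Refactor in week 3; Design in week 6; Package in week 4; Plan in week 1; Sync in week 5) or week 2 (e.g. Sync=week 5; Design=week 6; Plan=week 2; Handover=week 7; Docs=week 8; Package=week 4; Refactor=week 3; Draft=week 1).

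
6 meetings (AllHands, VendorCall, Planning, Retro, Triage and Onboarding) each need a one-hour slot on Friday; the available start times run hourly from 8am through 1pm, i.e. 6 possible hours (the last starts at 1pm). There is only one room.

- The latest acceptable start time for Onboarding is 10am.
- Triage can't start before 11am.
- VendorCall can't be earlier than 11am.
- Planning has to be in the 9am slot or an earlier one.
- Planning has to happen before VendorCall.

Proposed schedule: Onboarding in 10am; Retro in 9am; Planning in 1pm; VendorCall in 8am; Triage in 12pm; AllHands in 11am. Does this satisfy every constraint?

No. Planning has to happen before VendorCall is not satisfied.

Planning has to happen before VendorCall — violated.
VendorCall can't be earlier than 11am — violated.
Triage can't start before 11am — holds.
The latest acceptable start time for Onboarding is 10am — holds.
Planning has to be in the 9am slot or an earlier one — violated.
There is only one room — holds.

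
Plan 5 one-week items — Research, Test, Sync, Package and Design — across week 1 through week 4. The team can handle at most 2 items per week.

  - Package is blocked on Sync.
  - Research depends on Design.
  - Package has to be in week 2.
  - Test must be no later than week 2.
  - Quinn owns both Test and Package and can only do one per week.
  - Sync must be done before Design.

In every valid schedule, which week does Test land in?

week 1

Test's window is week 1–week 2.
Package is fixed at week 2, and Test can't share a week with Package.
So Test must be week 1.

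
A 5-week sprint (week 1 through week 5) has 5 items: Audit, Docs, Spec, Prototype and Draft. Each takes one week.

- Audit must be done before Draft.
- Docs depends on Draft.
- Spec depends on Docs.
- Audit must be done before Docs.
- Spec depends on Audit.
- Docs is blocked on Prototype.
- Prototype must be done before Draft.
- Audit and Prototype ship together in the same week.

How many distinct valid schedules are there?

5

Splitting on Audit: it can be week 1 (4), week 2 (1). Listing each branch's schedules as (Docs, Spec, Prototype, Draft) by week number:
Audit=week 1: (3,4,1,2) (3,5,1,2) (4,5,1,2) (4,5,1,3) — 4.
Audit=week 2: (4,5,2,3) — 1.
Summing: 4 + 1 = 5.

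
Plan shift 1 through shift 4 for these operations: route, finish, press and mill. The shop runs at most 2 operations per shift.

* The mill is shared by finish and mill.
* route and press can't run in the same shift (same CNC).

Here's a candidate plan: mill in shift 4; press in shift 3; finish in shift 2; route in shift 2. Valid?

The mill is shared by finish and mill — holds.
The shop runs at most 2 operations per shift — holds.
route and press can't run in the same shift (same CNC) — holds.

Valid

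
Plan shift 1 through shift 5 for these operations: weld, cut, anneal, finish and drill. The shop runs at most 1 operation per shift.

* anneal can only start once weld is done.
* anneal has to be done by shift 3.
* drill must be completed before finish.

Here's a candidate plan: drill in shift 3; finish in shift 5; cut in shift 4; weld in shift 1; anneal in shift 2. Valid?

The shop runs at most 1 operation per shift — holds.
anneal has to be done by shift 3 — holds.
drill must be completed before finish — holds.
anneal can only start once weld is done — holds.

Valid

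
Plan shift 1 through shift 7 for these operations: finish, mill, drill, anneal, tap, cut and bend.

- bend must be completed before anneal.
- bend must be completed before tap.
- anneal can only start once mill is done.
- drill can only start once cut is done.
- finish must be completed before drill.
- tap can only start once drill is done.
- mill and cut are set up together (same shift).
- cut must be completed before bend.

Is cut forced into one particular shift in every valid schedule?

cut can be shift 1 (e.g. bend -> shift 2, tap -> shift 3, finish -> shift 1, mill -> shift 1, drill -> shift 2, anneal -> shift 3, cut -> shift 1) or shift 2 (e.g. mill -> shift 2, bend -> shift 3, drill -> shift 3, cut -> shift 2, tap -> shift 4, finish -> shift 1, anneal -> shift 4).

No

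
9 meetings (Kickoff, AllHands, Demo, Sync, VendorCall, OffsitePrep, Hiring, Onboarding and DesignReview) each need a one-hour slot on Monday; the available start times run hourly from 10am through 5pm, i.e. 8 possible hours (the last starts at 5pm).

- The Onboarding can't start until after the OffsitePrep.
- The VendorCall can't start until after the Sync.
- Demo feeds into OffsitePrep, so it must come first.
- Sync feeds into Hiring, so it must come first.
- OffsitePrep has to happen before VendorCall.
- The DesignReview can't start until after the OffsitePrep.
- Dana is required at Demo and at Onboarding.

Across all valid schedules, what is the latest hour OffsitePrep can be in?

4pm

Precedence pushes OffsitePrep to at least 11am; downstream work caps OffsitePrep at 4pm.
OffsitePrep at 4pm is achievable: Hiring=11am, VendorCall=5pm, AllHands=10am, DesignReview=5pm, OffsitePrep=4pm, Demo=10am, Sync=10am, Onboarding=5pm, Kickoff=10am.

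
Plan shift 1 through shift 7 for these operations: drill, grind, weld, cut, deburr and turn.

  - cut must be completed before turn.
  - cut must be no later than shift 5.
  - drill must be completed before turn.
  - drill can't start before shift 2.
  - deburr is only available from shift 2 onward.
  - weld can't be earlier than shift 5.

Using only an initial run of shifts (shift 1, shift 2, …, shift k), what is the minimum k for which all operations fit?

The precedence chain requires at least 2 distinct shifts.
weld can't be placed before shift 5, so the schedule must run through at least shift 5.
5 works (last occupied shift: shift 5): for example drill in shift 2, cut in shift 1, weld in shift 5, grind in shift 1, turn in shift 3, deburr in shift 2.

5 shifts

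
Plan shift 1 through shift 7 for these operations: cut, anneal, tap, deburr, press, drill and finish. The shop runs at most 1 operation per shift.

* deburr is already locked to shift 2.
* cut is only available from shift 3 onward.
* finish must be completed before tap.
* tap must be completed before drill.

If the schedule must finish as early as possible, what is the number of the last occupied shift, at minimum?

The precedence chain requires at least 3 distinct shifts.
With at most 1 per shift and 7 operations, at least 7 shifts are needed.
7 works (last occupied shift: shift 7): for example finish=shift 1, anneal=shift 6, deburr=shift 2, cut=shift 3, press=shift 7, drill=shift 5, tap=shift 4.

7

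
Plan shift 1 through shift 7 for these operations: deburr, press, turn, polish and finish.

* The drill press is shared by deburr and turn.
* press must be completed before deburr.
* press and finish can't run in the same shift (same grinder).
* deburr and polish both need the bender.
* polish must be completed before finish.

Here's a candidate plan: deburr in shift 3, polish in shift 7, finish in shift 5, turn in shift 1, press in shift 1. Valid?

deburr and polish both need the bender — holds.
press and finish can't run in the same shift (same grinder) — holds.
The drill press is shared by deburr and turn — holds.
polish must be completed before finish — violated.
press must be completed before deburr — holds.

No. polish must be completed before finish is not satisfied.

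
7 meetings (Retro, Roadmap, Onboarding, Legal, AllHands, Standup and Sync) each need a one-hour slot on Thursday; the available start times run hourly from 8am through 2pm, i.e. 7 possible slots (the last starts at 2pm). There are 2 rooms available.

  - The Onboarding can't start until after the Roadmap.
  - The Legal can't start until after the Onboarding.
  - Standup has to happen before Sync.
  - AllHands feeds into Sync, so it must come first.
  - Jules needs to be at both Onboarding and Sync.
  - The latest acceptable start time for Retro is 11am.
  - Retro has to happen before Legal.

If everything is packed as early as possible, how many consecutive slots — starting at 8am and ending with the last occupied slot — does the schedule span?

4

The precedence chain requires at least 3 distinct slots.
With at most 2 per slot and 7 meetings, at least 4 slots are needed.
4 works (last occupied slot: 11am): for example Sync in 11am; Legal in 10am; Retro in 8am; Onboarding in 9am; Standup in 10am; Roadmap in 8am; AllHands in 9am.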